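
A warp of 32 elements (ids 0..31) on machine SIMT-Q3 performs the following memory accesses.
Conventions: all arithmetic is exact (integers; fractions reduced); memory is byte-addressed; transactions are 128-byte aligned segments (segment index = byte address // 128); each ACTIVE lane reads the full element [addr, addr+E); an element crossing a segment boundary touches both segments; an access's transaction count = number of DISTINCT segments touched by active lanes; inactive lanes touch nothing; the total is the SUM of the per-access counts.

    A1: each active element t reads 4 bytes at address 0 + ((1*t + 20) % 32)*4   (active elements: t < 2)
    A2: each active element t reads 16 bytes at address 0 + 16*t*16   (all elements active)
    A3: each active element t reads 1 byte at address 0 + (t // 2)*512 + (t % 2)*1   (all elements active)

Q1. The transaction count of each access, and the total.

A1: 1 transaction
A2: 32 transactions
A3: 16 transactions

Answer: 1,32,16; total 49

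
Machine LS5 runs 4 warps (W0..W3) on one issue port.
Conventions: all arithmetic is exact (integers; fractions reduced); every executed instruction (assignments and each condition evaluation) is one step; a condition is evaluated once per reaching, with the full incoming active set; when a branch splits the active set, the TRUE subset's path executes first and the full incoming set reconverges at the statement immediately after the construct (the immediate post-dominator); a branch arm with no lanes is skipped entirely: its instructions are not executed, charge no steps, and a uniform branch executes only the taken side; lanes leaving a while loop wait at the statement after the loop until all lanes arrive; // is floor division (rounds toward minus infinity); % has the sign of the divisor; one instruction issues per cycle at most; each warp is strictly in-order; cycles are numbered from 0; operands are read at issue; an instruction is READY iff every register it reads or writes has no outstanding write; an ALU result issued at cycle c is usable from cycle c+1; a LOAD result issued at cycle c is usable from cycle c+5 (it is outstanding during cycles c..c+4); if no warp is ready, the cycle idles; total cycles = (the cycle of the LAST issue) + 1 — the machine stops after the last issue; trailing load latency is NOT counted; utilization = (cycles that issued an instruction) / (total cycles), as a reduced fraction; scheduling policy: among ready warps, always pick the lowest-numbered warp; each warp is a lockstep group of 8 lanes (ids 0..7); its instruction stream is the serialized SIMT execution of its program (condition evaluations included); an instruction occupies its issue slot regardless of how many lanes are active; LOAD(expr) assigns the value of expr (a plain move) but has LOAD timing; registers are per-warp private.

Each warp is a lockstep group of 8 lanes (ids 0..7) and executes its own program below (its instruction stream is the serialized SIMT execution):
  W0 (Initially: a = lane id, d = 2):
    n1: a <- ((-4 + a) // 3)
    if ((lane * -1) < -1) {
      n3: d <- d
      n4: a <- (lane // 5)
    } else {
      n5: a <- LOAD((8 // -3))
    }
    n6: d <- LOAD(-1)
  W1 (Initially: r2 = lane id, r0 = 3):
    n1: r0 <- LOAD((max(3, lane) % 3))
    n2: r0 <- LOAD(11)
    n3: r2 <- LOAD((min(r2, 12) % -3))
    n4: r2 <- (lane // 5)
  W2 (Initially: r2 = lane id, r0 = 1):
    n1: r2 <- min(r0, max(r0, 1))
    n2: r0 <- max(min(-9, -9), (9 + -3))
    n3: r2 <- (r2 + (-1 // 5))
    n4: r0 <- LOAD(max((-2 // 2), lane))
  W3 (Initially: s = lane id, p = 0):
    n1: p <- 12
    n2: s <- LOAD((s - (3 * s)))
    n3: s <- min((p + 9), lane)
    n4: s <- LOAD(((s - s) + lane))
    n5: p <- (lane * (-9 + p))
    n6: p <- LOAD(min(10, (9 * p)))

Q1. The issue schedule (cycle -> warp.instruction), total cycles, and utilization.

cycle 0: W0.I0
cycle 1: W0.I1
cycle 2: W0.I2
cycle 3: W0.I3
cycle 4: W0.I4
cycle 5: W0.I5
cycle 6: W1.I0
cycle 7: W2.I0
cycle 8: W2.I1
cycle 9: W2.I2
cycle 10: W2.I3
cycle 11: W1.I1
cycle 12: W1.I2
cycle 13: W3.I0
cycle 14: W3.I1
cycle 15: idle
cycle 16: idle
cycle 17: W1.I3
cycle 18: idle
cycle 19: W3.I2
cycle 20: W3.I3
cycle 21: W3.I4
cycle 22: W3.I5

Answer: 23 cycles, utilization 20/23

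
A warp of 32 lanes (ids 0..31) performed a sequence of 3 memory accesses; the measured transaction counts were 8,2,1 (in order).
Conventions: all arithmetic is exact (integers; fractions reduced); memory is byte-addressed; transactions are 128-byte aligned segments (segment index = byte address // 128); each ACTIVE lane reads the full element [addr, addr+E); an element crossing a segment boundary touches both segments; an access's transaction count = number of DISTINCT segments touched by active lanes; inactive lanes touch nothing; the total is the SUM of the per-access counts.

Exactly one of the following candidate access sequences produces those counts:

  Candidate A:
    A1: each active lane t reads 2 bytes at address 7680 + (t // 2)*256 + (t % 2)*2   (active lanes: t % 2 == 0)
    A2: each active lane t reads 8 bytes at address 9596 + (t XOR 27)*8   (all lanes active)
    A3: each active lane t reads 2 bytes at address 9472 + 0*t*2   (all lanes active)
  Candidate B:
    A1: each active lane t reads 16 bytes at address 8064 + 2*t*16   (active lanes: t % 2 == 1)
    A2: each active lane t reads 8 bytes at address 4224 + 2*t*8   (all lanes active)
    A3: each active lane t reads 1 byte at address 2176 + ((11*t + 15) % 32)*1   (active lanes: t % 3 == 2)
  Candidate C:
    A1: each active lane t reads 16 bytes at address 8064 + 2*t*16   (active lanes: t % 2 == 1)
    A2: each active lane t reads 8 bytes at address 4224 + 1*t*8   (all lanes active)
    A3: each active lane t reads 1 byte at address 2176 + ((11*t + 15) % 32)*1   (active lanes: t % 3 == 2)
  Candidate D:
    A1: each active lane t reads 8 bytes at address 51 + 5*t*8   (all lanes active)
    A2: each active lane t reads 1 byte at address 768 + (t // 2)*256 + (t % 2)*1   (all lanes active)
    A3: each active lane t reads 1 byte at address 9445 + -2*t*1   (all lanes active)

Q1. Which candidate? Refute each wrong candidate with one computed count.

A: A1 gives 16 transactions, not 8
B: A2 gives 4 transactions, not 2
D: A1 gives 11 transactions, not 8
C: all counts match (8,2,1)

Answer: C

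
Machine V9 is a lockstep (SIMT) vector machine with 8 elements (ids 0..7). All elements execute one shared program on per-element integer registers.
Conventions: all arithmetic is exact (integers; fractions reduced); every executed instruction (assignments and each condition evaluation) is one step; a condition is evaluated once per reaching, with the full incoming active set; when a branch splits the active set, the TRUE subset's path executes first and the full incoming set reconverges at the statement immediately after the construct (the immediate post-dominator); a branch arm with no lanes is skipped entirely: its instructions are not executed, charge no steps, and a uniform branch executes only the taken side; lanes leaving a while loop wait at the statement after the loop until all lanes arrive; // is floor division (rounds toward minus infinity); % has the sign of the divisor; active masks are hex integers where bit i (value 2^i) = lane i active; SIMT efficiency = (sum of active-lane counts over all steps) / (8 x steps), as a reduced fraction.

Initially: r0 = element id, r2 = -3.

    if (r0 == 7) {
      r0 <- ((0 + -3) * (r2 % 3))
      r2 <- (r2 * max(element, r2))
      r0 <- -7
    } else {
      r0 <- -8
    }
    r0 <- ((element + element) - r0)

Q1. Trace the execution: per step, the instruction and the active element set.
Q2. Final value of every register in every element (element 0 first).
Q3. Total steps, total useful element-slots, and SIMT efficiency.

step 0: eval (r0 == 7)               0xff
step 1: r0 <- ((0 + -3) * (r2 % 3))  0x80
step 2: r2 <- (r2 * max(element, r2)) 0x80
step 3: r0 <- -7                     0x80
step 4: r0 <- -8                     0x7f
step 5: r0 <- ((element + element) - r0) 0xff

Answer: 6 steps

r0: 8,10,12,14,16,18,20,21
r2: -3,-3,-3,-3,-3,-3,-3,-21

steps = 6; useful = 26; efficiency = 26/48 = 13/24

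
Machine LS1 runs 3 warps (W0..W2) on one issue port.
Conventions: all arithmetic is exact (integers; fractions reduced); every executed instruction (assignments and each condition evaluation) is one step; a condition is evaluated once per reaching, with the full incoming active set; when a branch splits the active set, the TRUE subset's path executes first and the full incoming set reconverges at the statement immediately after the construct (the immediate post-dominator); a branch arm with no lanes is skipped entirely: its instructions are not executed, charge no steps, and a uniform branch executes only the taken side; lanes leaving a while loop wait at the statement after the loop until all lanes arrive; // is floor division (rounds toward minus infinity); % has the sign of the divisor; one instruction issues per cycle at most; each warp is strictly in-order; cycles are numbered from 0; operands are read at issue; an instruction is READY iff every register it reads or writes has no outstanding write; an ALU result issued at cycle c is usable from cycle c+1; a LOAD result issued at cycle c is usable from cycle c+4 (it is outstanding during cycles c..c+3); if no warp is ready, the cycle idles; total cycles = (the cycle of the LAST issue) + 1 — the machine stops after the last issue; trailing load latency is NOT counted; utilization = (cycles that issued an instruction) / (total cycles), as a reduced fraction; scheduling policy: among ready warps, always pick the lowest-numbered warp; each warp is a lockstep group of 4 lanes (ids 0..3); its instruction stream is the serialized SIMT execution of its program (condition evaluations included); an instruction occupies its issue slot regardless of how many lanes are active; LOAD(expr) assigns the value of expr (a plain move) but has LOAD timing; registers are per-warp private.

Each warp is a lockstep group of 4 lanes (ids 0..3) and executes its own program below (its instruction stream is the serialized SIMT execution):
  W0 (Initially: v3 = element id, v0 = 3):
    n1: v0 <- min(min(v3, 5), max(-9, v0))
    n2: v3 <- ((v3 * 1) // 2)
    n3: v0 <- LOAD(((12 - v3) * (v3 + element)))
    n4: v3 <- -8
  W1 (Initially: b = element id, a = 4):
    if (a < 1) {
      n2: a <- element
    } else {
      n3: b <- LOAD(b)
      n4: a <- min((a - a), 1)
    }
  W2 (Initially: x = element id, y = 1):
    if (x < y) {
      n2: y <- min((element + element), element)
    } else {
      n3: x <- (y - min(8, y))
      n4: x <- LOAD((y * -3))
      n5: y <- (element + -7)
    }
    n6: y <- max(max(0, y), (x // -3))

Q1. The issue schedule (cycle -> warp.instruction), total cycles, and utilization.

cycle 0: W0.I0
cycle 1: W0.I1
cycle 2: W0.I2
cycle 3: W0.I3
cycle 4: W1.I0
cycle 5: W1.I1
cycle 6: W1.I2
cycle 7: W2.I0
cycle 8: W2.I1
cycle 9: W2.I2
cycle 10: W2.I3
cycle 11: W2.I4
cycle 12: idle
cycle 13: idle
cycle 14: W2.I5

Answer: 15 cycles, utilization 13/15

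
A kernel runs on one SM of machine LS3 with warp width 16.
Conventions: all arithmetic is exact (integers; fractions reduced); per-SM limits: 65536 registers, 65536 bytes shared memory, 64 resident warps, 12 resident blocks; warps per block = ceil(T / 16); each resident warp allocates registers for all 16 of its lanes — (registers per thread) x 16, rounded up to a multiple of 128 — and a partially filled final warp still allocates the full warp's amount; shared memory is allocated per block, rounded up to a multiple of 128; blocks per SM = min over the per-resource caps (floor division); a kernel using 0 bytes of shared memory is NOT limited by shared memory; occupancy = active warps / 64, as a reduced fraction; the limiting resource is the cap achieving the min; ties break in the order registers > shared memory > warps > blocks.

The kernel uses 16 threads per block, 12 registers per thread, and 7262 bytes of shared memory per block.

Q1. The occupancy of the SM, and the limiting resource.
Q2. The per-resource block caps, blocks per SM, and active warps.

Answer: occupancy 1/8, limited by shared memory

registers: 256 blocks
shared memory: 8 blocks
warps: 64 blocks
blocks: 12 blocks

Answer: 8 blocks, 8 active warps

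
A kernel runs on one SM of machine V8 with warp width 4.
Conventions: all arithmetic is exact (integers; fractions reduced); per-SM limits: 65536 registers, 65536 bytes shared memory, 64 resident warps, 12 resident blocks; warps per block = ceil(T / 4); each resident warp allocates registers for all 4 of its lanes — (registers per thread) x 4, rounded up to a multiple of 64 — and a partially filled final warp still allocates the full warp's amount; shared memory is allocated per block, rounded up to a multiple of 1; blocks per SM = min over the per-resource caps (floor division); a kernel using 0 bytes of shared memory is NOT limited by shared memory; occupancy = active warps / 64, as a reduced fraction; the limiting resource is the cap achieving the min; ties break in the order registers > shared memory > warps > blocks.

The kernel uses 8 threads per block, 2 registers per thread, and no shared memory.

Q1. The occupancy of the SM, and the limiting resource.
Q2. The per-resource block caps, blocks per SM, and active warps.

Answer: occupancy 3/8, limited by blocks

registers: 512 blocks
shared memory: no limit (kernel uses none)
warps: 32 blocks
blocks: 12 blocks

Answer: 12 blocks, 24 active warps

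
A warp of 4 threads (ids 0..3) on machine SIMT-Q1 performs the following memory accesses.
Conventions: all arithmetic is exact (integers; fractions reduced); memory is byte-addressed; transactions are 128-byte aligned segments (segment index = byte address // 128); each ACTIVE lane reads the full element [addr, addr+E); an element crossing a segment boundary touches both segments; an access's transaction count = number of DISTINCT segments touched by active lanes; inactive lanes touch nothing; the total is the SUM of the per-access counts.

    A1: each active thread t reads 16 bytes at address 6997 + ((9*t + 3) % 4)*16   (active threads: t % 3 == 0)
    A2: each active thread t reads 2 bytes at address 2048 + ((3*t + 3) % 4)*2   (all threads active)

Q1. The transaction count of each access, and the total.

A1: 2 transactions
A2: 1 transaction

Answer: 2,1; total 3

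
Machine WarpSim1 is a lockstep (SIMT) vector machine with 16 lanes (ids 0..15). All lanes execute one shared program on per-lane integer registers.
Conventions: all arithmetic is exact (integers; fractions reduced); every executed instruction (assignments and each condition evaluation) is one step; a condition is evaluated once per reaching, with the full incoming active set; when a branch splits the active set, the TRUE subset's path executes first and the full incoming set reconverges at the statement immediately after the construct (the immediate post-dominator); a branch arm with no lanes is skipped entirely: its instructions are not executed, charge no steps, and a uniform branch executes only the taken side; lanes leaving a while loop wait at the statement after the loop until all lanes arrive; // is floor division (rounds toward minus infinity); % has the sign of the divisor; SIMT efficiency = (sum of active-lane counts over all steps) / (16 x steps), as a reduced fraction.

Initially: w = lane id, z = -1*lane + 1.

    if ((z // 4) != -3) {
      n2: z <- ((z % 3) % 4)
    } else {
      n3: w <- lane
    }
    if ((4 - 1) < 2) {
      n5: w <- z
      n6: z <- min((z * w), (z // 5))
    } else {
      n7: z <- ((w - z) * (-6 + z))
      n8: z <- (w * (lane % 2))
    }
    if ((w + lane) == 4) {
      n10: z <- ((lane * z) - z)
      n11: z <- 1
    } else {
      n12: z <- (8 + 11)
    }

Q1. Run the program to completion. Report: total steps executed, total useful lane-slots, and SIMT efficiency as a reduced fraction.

Answer: 10 steps, 113 useful, 113/160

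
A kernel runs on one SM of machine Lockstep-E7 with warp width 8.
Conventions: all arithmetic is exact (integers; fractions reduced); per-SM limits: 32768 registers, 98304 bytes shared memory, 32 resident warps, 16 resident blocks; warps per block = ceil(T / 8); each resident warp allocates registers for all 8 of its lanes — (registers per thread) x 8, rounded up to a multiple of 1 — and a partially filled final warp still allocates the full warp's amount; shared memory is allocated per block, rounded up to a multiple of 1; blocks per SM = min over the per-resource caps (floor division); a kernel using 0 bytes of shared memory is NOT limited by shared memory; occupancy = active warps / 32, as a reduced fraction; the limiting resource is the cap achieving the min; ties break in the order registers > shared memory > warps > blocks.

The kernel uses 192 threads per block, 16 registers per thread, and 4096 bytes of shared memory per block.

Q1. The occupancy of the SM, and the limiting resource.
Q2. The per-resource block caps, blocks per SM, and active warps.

Answer: occupancy 3/4, limited by warps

registers: 10 blocks
shared memory: 24 blocks
warps: 1 block
blocks: 16 blocks

Answer: 1 block, 24 active warps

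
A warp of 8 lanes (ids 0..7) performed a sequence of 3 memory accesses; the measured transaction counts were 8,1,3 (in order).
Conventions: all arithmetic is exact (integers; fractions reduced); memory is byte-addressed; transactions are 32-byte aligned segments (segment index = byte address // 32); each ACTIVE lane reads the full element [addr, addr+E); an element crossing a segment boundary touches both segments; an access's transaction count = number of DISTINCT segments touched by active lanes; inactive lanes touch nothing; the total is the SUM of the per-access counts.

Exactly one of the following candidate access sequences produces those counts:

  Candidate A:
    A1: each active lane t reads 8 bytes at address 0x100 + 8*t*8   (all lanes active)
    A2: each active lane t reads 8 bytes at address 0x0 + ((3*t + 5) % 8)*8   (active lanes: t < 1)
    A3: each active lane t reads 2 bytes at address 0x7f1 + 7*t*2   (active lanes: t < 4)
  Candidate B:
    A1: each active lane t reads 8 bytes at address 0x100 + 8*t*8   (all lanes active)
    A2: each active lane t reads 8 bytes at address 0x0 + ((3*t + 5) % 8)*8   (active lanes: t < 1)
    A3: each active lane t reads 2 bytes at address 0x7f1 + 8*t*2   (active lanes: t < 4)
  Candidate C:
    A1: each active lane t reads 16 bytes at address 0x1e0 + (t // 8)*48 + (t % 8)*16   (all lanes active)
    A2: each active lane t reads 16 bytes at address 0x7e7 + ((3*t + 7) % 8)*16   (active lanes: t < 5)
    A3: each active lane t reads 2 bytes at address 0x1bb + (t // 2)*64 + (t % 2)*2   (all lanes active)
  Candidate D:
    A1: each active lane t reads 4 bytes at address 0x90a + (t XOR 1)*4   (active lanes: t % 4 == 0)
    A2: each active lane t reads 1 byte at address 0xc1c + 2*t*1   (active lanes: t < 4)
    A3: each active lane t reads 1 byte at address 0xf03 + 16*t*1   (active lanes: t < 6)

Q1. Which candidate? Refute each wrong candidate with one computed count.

A: A3 gives 2 transactions, not 3
C: A1 gives 4 transactions, not 8
D: A1 gives 2 transactions, not 8
B: all counts match (8,1,3)

Answer: B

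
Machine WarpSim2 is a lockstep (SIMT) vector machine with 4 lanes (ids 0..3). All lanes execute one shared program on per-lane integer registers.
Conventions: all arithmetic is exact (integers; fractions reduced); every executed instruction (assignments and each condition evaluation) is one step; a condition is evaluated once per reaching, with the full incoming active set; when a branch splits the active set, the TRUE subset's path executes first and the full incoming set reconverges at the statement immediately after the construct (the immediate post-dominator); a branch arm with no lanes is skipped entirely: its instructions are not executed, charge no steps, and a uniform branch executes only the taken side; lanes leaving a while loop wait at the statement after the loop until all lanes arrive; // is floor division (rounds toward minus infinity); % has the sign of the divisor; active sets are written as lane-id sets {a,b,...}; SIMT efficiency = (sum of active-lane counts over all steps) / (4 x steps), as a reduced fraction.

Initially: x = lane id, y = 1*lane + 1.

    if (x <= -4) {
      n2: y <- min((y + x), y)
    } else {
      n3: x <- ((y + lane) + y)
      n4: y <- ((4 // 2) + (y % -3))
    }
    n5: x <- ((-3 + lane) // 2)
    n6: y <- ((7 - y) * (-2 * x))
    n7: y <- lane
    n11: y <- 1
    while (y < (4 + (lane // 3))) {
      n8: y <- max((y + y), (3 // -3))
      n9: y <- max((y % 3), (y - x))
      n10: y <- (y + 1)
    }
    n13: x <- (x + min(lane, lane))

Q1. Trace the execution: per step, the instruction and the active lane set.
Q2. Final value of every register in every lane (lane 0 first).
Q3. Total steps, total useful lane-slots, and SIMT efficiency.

step 0: eval (x <= -4)               {0,1,2,3}
step 1: x <- ((y + lane) + y)        {0,1,2,3}
step 2: y <- ((4 // 2) + (y % -3))   {0,1,2,3}
step 3: x <- ((-3 + lane) // 2)      {0,1,2,3}
step 4: y <- ((7 - y) * (-2 * x))    {0,1,2,3}
step 5: y <- lane                    {0,1,2,3}
step 6: y <- 1                       {0,1,2,3}
step 7: eval (y < (4 + (lane // 3))) {0,1,2,3}
step 8: y <- max((y + y), (3 // -3)) {0,1,2,3}
step 9: y <- max((y % 3), (y - x))   {0,1,2,3}
step 10: y <- (y + 1)                 {0,1,2,3}
step 11: eval (y < (4 + (lane // 3))) {0,1,2,3}
step 12: y <- max((y + y), (3 // -3)) {3}
step 13: y <- max((y % 3), (y - x))   {3}
step 14: y <- (y + 1)                 {3}
step 15: eval (y < (4 + (lane // 3))) {3}
step 16: x <- (x + min(lane, lane))   {0,1,2,3}

Answer: 17 steps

x: -2,0,1,3
y: 5,4,4,7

steps = 17; useful = 56; efficiency = 56/68 = 14/17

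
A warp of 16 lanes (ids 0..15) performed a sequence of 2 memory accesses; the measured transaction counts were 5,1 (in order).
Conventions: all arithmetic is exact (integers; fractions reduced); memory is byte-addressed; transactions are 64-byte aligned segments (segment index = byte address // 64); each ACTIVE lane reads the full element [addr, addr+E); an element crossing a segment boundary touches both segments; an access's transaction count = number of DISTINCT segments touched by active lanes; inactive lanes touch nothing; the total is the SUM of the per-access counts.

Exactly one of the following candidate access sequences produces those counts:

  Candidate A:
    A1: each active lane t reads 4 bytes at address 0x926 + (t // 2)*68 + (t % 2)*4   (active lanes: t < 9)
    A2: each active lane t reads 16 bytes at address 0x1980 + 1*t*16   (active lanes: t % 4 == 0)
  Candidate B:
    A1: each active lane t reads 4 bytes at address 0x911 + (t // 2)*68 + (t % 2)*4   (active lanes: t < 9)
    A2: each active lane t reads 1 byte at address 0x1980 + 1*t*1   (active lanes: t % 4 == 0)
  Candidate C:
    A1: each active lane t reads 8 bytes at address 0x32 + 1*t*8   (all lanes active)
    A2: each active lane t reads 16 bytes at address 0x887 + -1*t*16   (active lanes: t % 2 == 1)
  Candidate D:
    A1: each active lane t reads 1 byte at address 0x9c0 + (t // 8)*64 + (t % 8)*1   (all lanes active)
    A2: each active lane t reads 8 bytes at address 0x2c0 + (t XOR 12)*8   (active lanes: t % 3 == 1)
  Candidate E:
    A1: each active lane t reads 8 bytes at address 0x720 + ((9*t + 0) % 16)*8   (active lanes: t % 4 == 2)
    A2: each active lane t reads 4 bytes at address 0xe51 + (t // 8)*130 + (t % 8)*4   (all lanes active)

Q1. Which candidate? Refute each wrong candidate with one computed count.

A: A2 gives 4 transactions, not 1
C: A1 gives 3 transactions, not 5
D: A1 gives 2 transactions, not 5
E: A1 gives 3 transactions, not 5
B: all counts match (5,1)

Answer: B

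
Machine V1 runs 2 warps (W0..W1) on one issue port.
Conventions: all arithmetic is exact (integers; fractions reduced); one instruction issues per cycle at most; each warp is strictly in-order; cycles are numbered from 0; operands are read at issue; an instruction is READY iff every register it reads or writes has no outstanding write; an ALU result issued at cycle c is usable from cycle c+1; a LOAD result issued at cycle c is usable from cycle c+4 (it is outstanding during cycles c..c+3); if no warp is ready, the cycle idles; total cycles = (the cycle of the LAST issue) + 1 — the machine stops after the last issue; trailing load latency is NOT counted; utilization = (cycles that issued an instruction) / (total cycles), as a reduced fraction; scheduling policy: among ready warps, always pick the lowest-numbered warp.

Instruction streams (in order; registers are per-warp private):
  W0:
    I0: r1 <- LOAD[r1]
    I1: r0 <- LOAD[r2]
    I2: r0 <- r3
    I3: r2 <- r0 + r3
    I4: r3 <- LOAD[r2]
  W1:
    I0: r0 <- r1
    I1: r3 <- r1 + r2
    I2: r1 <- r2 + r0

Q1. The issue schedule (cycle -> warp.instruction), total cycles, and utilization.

cycle 0: W0.I0
cycle 1: W0.I1
cycle 2: W1.I0
cycle 3: W1.I1
cycle 4: W1.I2
cycle 5: W0.I2
cycle 6: W0.I3
cycle 7: W0.I4

Answer: 8 cycles, utilization 1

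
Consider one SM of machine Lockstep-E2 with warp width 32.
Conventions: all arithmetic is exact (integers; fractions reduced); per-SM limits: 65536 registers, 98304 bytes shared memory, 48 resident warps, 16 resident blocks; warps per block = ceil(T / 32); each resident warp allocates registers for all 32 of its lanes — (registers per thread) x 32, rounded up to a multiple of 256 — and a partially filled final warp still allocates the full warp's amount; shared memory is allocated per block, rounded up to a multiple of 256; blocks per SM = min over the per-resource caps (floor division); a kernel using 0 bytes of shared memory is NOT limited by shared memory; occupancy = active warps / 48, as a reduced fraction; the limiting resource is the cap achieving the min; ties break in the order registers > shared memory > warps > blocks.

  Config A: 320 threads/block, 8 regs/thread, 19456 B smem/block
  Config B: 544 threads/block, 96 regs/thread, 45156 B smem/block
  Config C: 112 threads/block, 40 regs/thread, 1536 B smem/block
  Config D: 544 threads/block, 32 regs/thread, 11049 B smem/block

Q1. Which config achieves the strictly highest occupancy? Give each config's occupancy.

occupancies: A 5/6, B 17/48, C 1, D 17/24

Answer: C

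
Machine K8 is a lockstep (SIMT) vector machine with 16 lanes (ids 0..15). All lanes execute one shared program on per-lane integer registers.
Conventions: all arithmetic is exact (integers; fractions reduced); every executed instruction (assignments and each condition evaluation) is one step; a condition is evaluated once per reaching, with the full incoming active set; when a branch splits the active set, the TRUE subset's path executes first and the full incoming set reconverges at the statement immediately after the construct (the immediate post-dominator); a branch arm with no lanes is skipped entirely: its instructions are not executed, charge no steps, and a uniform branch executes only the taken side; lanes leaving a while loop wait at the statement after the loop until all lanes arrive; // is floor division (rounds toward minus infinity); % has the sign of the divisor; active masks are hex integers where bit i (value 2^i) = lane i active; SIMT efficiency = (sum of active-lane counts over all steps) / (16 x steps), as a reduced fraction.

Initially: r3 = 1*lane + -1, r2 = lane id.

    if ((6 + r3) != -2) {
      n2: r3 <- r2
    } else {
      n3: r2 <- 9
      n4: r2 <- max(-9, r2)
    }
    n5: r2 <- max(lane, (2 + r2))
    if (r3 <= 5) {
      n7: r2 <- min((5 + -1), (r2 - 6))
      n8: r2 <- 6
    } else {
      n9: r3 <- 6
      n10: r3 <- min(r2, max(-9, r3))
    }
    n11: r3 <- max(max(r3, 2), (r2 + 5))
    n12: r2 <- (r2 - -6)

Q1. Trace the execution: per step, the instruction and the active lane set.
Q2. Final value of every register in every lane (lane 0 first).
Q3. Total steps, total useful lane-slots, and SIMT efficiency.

step 0: eval ((6 + r3) != -2)        0xffff
step 1: r3 <- r2                     0xffff
step 2: r2 <- max(lane, (2 + r2))    0xffff
step 3: eval (r3 <= 5)               0xffff
step 4: r2 <- min((5 + -1), (r2 - 6)) 0x003f
step 5: r2 <- 6                      0x003f
step 6: r3 <- 6                      0xffc0
step 7: r3 <- min(r2, max(-9, r3))   0xffc0
step 8: r3 <- max(max(r3, 2), (r2 + 5)) 0xffff
step 9: r2 <- (r2 - -6)              0xffff

Answer: 10 steps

r3: 11,11,11,11,11,11,13,14,15,16,17,18,19,20,21,22
r2: 12,12,12,12,12,12,14,15,16,17,18,19,20,21,22,23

steps = 10; useful = 128; efficiency = 128/160 = 4/5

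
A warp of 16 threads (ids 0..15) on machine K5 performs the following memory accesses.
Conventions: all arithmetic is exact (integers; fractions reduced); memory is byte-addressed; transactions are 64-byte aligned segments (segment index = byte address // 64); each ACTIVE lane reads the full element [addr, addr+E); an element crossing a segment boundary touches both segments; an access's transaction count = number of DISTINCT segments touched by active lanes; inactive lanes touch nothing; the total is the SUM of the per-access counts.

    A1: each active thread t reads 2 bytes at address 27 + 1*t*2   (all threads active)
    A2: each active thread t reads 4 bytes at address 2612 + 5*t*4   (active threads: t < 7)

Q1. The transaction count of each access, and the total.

A1: 1 transaction
A2: 3 transactions

Answer: 1,3; total 4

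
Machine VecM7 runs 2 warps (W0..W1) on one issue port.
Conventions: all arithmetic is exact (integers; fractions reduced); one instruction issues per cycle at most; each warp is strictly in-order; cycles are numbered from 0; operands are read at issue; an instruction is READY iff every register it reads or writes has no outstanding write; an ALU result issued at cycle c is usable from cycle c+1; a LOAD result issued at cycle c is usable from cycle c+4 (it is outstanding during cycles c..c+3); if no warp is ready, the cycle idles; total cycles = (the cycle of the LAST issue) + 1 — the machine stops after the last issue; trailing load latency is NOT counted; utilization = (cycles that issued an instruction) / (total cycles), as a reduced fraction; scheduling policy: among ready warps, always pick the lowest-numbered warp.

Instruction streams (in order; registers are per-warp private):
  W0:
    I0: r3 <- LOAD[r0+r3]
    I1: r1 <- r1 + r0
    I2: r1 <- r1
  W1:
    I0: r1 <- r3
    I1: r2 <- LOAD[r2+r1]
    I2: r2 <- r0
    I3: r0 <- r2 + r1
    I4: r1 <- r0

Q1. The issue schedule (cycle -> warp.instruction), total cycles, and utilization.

cycle 0: W0.I0
cycle 1: W0.I1
cycle 2: W0.I2
cycle 3: W1.I0
cycle 4: W1.I1
cycle 5: idle
cycle 6: idle
cycle 7: idle
cycle 8: W1.I2
cycle 9: W1.I3
cycle 10: W1.I4

Answer: 11 cycles, utilization 8/11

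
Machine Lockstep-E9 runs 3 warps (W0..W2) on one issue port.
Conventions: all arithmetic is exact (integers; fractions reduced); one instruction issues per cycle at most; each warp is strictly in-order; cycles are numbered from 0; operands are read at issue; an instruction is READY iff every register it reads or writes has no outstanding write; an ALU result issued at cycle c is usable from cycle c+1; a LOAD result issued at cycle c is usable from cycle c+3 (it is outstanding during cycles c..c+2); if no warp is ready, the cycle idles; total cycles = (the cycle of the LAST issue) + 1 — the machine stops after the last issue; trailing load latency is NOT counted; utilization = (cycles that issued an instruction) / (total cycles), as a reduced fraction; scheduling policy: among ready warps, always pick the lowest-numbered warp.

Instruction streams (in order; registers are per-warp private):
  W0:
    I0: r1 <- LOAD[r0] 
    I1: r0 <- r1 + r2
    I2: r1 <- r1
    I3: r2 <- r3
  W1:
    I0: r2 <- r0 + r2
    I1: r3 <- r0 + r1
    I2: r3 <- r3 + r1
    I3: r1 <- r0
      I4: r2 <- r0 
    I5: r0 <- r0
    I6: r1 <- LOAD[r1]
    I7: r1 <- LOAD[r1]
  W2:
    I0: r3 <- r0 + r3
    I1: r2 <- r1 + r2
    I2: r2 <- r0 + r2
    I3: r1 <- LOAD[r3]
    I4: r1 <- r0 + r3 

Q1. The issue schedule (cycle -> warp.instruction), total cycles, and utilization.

cycle 0: W0.I0
cycle 1: W1.I0
cycle 2: W1.I1
cycle 3: W0.I1
cycle 4: W0.I2
cycle 5: W0.I3
cycle 6: W1.I2
cycle 7: W1.I3
cycle 8: W1.I4
cycle 9: W1.I5
cycle 10: W1.I6
cycle 11: W2.I0
cycle 12: W2.I1
cycle 13: W1.I7
cycle 14: W2.I2
cycle 15: W2.I3
cycle 16: idle
cycle 17: idle
cycle 18: W2.I4

Answer: 19 cycles, utilization 17/19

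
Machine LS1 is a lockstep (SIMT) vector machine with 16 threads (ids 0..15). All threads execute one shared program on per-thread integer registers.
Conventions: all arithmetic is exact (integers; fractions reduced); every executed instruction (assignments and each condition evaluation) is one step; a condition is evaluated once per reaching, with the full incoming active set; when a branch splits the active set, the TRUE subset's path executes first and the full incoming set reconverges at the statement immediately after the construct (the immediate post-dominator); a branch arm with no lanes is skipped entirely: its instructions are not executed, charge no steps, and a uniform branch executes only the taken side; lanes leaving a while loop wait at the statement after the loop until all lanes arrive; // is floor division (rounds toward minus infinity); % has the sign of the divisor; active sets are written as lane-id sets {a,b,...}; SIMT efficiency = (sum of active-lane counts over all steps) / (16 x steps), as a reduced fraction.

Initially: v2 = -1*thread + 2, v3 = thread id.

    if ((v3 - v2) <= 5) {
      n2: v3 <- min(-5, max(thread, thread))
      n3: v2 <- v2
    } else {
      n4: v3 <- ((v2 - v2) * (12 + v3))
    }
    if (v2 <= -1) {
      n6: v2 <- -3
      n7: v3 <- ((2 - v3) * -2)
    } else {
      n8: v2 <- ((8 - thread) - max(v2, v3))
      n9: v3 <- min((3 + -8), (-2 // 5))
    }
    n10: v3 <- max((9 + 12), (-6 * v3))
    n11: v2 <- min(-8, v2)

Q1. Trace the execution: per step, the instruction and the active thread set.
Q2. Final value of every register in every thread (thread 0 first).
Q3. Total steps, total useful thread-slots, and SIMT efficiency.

step 0: eval ((v3 - v2) <= 5)        {0,1,2,3,4,5,6,7,8,9,10,11,12,13,14,15}
step 1: v3 <- min(-5, max(thread, thread)) {0,1,2,3}
step 2: v2 <- v2                     {0,1,2,3}
step 3: v3 <- ((v2 - v2) * (12 + v3)) {4,5,6,7,8,9,10,11,12,13,14,15}
step 4: eval (v2 <= -1)              {0,1,2,3,4,5,6,7,8,9,10,11,12,13,14,15}
step 5: v2 <- -3                     {3,4,5,6,7,8,9,10,11,12,13,14,15}
step 6: v3 <- ((2 - v3) * -2)        {3,4,5,6,7,8,9,10,11,12,13,14,15}
step 7: v2 <- ((8 - thread) - max(v2, v3)) {0,1,2}
step 8: v3 <- min((3 + -8), (-2 // 5)) {0,1,2}
step 9: v3 <- max((9 + 12), (-6 * v3)) {0,1,2,3,4,5,6,7,8,9,10,11,12,13,14,15}
step 10: v2 <- min(-8, v2)            {0,1,2,3,4,5,6,7,8,9,10,11,12,13,14,15}

Answer: 11 steps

v2: -8,-8,-8,-8,-8,-8,-8,-8,-8,-8,-8,-8,-8,-8,-8,-8
v3: 30,30,30,84,24,24,24,24,24,24,24,24,24,24,24,24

steps = 11; useful = 116; efficiency = 116/176 = 29/44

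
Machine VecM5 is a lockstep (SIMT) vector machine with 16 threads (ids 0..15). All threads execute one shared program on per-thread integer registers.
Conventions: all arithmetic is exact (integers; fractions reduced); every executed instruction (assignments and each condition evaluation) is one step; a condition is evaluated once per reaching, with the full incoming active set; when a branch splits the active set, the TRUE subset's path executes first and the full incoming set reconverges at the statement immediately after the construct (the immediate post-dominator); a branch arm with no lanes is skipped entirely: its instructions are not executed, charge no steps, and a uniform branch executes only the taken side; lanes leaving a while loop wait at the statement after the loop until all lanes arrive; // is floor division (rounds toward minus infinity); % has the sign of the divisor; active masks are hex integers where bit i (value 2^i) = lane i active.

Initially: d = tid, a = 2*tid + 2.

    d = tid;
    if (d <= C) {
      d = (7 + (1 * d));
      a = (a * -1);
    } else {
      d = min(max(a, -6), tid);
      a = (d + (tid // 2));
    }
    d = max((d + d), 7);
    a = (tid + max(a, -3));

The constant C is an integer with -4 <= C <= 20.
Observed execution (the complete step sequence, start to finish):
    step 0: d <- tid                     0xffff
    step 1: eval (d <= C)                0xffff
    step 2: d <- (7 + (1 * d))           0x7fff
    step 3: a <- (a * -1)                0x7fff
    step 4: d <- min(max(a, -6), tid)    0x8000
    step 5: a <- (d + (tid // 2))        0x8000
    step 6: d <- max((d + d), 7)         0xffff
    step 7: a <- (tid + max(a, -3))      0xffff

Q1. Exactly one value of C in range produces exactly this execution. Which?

Answer: C = 14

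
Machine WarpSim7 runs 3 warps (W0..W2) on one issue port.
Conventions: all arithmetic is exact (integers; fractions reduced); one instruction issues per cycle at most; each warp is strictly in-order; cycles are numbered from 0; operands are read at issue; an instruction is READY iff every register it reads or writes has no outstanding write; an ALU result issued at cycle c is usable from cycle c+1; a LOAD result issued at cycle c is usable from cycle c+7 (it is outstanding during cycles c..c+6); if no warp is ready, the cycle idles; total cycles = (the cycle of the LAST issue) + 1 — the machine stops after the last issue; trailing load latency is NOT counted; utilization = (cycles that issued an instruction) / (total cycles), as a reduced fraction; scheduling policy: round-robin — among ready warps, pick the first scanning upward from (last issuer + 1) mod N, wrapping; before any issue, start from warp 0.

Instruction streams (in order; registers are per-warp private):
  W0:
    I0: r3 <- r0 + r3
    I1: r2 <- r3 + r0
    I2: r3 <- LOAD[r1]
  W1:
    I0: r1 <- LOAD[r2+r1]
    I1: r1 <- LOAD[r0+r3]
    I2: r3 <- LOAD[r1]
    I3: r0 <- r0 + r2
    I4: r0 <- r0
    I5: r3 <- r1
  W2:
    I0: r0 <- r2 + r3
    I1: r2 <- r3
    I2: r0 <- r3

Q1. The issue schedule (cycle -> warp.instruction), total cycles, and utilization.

cycle 0: W0.I0
cycle 1: W1.I0
cycle 2: W2.I0
cycle 3: W0.I1
cycle 4: W2.I1
cycle 5: W0.I2
cycle 6: W2.I2
cycle 7: idle
cycle 8: W1.I1
cycle 9: idle
cycle 10: idle
cycle 11: idle
cycle 12: idle
cycle 13: idle
cycle 14: idle
cycle 15: W1.I2
cycle 16: W1.I3
cycle 17: W1.I4
cycle 18: idle
cycle 19: idle
cycle 20: idle
cycle 21: idle
cycle 22: W1.I5

Answer: 23 cycles, utilization 12/23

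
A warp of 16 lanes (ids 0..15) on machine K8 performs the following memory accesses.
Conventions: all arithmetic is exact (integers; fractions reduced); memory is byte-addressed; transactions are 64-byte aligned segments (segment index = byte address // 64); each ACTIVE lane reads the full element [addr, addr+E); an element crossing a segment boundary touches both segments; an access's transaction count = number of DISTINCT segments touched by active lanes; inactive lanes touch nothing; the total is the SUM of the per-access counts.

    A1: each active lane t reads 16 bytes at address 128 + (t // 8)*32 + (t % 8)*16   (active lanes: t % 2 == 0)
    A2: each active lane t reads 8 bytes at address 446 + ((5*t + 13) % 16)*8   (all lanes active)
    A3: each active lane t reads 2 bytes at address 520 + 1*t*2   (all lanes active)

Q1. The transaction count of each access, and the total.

A1: 3 transactions
A2: 3 transactions
A3: 1 transaction

Answer: 3,3,1; total 7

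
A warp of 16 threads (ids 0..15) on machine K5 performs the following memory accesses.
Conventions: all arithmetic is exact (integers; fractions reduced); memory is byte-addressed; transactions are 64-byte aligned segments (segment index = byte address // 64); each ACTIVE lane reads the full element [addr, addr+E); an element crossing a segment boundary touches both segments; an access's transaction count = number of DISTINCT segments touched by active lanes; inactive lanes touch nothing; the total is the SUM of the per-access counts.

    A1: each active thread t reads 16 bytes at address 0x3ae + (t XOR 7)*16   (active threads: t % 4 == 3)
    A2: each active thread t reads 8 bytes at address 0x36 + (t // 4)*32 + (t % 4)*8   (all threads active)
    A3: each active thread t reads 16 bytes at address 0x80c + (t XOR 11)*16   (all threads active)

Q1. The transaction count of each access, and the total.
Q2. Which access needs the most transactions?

A1: 4 transactions
A2: 3 transactions
A3: 5 transactions

Answer: 4,3,5; total 12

Answer: A3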